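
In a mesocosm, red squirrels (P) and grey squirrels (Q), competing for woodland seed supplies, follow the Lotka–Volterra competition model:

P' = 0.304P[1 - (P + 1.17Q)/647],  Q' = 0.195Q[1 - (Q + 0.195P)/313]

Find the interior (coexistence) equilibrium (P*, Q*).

P* ≈ 364, Q* ≈ 242

Setting both brackets to zero gives the nullclines P + 1.17Q = 647 and 0.195P + Q = 313.
Substituting Q = 313 - 0.195P into the first: P(1 - 1.17·0.195) = 647 - 1.17·313.
So P* = 281/0.772 = 364, and then Q* = 313 - 0.195·364 = 242.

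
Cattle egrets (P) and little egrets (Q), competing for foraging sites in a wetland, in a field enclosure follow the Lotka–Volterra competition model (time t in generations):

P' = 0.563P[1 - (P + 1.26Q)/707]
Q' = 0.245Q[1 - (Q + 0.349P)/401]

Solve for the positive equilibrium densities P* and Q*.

Setting both brackets to zero gives the nullclines P + 1.26Q = 707 and 0.349P + Q = 401.
Substituting Q = 401 - 0.349P into the first: P(1 - 1.26·0.349) = 707 - 1.26·401.
So P* = 202/0.56 = 360, and then Q* = 401 - 0.349·360 = 275.

P* ≈ 360, Q* ≈ 275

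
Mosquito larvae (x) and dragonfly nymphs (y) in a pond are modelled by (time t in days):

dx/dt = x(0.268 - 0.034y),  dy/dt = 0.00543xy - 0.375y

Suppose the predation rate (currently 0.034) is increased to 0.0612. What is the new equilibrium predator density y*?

At the interior fixed point, setting dx/dt = 0 with x > 0 fixes y* = (prey growth rate)/(xy coefficient) — independent of the other coefficients.
With the change, y* = 0.268/0.0612 = 4.38; it falls from 7.88.

y* ≈ 4.38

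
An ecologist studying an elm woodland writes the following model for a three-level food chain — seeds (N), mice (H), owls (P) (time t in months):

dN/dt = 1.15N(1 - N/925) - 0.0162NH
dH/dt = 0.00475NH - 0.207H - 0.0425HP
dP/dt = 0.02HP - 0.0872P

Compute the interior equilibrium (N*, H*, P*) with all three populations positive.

From dP/dt = 0: 0.02H* = 0.0872, so H* = 4.36.
From dN/dt = 0: 1.15(1 - N*/925) = 0.0162·4.36, giving N* = 925·(1 - 0.0614) = 868.
From dH/dt = 0: 0.00475·868 - 0.207 = 0.0425P*, so P* = 3.92/0.0425 = 92.2.

N* ≈ 868, H* ≈ 4.36, P* ≈ 92.2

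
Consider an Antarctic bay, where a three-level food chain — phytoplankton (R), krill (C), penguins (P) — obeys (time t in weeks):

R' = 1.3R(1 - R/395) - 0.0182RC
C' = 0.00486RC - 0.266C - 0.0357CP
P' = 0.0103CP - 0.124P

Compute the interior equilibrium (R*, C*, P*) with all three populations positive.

R* ≈ 328, C* ≈ 12, P* ≈ 37.3

From dP/dt = 0: 0.0103C* = 0.124, so C* = 12.
From dR/dt = 0: 1.3(1 - R*/395) = 0.0182·12, giving R* = 395·(1 - 0.169) = 328.
From dC/dt = 0: 0.00486·328 - 0.266 = 0.0357P*, so P* = 1.33/0.0357 = 37.3.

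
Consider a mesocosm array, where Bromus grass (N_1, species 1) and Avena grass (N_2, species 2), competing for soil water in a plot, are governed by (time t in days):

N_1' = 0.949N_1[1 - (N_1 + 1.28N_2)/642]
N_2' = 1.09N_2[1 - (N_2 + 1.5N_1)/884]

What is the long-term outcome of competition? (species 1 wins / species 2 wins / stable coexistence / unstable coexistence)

Compare the nullcline intercepts: K1/α12 = 642/1.28 = 502 < K2 = 884; K2/α21 = 884/1.5 = 589 < K1 = 642.
Since both are reversed, neither can invade when rare; the interior point is a saddle.

unstable coexistence (outcome depends on initial conditions)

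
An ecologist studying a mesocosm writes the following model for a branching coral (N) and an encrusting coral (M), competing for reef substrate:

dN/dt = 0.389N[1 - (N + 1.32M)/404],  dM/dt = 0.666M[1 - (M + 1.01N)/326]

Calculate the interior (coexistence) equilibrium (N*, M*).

Setting both brackets to zero gives the nullclines N + 1.32M = 404 and 1.01N + M = 326.
Substituting M = 326 - 1.01N into the first: N(1 - 1.32·1.01) = 404 - 1.32·326.
So N* = -26.3/-0.333 = 79, and then M* = 326 - 1.01·79 = 246.

N* ≈ 79, M* ≈ 246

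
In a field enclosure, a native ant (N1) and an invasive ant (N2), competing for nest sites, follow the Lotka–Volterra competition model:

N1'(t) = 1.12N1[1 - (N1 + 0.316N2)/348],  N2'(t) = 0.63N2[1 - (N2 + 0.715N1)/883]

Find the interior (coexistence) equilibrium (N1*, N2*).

N1* ≈ 89.1, N2* ≈ 819

Setting both brackets to zero gives the nullclines N1 + 0.316N2 = 348 and 0.715N1 + N2 = 883.
Substituting N2 = 883 - 0.715N1 into the first: N1(1 - 0.316·0.715) = 348 - 0.316·883.
So N1* = 69/0.774 = 89.1, and then N2* = 883 - 0.715·89.1 = 819.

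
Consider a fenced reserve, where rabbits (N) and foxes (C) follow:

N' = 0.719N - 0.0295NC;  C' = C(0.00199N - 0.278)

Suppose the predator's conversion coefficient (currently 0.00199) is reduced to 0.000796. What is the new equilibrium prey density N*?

N* ≈ 349

At the interior fixed point, setting dC/dt = 0 with C > 0 fixes N* = (predator death rate)/(NC coefficient) — independent of the other coefficients.
With the change, N* = 0.278/0.000796 = 349; it rises from 140.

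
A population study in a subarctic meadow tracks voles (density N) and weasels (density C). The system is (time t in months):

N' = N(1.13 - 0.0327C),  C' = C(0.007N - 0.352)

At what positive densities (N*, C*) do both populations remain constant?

Set dC/dt = 0 with C > 0: 0.007N - 0.352 = 0, so N* = 0.352/0.007 = 50.3.
Set dN/dt = 0 with N > 0: 1.13 - 0.0327C = 0, so C* = 1.13/0.0327 = 34.6.

N* ≈ 50.3, C* ≈ 34.6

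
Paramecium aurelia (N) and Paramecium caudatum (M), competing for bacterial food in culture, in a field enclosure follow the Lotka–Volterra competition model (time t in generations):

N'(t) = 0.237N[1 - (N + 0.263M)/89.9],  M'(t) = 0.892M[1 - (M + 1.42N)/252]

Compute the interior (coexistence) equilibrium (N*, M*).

Setting both brackets to zero gives the nullclines N + 0.263M = 89.9 and 1.42N + M = 252.
Substituting M = 252 - 1.42N into the first: N(1 - 0.263·1.42) = 89.9 - 0.263·252.
So N* = 23.6/0.627 = 37.7, and then M* = 252 - 1.42·37.7 = 198.

N* ≈ 37.7, M* ≈ 198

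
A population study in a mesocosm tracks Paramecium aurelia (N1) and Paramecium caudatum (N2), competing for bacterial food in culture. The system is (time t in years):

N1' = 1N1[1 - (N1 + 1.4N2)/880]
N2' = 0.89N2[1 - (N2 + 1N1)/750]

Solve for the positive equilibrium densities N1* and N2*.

N1* ≈ 425, N2* ≈ 325

Setting both brackets to zero gives the nullclines N1 + 1.4N2 = 880 and 1N1 + N2 = 750.
Substituting N2 = 750 - 1N1 into the first: N1(1 - 1.4·1) = 880 - 1.4·750.
So N1* = -170/-0.4 = 425, and then N2* = 750 - 1·425 = 325.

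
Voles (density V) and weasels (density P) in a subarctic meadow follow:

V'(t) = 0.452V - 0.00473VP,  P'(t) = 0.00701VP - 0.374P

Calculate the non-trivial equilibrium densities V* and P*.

V* ≈ 53.4, P* ≈ 95.6

Set dP/dt = 0 with P > 0: 0.00701V - 0.374 = 0, so V* = 0.374/0.00701 = 53.4.
Set dV/dt = 0 with V > 0: 0.452 - 0.00473P = 0, so P* = 0.452/0.00473 = 95.6.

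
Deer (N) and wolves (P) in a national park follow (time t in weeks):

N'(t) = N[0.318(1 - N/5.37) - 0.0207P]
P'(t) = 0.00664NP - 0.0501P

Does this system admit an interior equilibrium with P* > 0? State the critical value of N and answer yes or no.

Threshold N = 7.55; K < 7.55, so no, the predator goes extinct.

The predator equation gives dP/dt > 0 only when N > 0.0501/0.00664 = 7.55.
Without the predator, N → K = 5.37. Since 5.37 < 7.55, the predator cannot invade.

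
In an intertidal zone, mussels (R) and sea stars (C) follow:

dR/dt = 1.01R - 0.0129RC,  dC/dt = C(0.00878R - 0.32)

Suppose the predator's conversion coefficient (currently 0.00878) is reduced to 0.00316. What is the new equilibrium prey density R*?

R* ≈ 101

At the interior fixed point, setting dC/dt = 0 with C > 0 fixes R* = (predator death rate)/(RC coefficient) — independent of the other coefficients.
With the change, R* = 0.32/0.00316 = 101; it rises from 36.4.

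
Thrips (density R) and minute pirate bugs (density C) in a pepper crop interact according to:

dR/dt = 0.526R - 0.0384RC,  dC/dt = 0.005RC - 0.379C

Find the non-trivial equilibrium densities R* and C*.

Set dC/dt = 0 with C > 0: 0.005R - 0.379 = 0, so R* = 0.379/0.005 = 75.8.
Set dR/dt = 0 with R > 0: 0.526 - 0.0384C = 0, so C* = 0.526/0.0384 = 13.7.

R* ≈ 75.8, C* ≈ 13.7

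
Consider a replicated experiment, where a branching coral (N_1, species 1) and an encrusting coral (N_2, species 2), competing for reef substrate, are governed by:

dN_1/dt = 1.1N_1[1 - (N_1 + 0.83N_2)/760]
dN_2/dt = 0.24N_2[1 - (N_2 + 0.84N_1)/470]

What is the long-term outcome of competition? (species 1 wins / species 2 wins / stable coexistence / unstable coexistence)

Compare the nullcline intercepts: K1/α12 = 760/0.83 = 916 > K2 = 470; K2/α21 = 470/0.84 = 560 < K1 = 760.
Since the inequalities point opposite ways, species 1 can invade but species 2 cannot.

species 1 excludes species 2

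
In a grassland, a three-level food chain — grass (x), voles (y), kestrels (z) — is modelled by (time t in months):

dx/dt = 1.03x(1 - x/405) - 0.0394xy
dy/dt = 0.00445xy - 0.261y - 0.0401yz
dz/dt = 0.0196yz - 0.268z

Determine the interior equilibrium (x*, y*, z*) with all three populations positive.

x* ≈ 193, y* ≈ 13.7, z* ≈ 14.9

From dz/dt = 0: 0.0196y* = 0.268, so y* = 13.7.
From dx/dt = 0: 1.03(1 - x*/405) = 0.0394·13.7, giving x* = 405·(1 - 0.523) = 193.
From dy/dt = 0: 0.00445·193 - 0.261 = 0.0401z*, so z* = 0.599/0.0401 = 14.9.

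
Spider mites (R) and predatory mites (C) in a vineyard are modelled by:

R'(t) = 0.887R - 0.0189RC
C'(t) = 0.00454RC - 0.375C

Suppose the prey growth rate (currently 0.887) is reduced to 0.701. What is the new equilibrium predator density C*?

At the interior fixed point, setting dR/dt = 0 with R > 0 fixes C* = (prey growth rate)/(RC coefficient) — independent of the other coefficients.
With the change, C* = 0.701/0.0189 = 37.1; it falls from 46.9.

C* ≈ 37.1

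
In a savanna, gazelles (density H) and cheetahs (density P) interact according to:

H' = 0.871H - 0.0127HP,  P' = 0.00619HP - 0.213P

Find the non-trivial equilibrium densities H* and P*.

H* ≈ 34.4, P* ≈ 68.6

Set dP/dt = 0 with P > 0: 0.00619H - 0.213 = 0, so H* = 0.213/0.00619 = 34.4.
Set dH/dt = 0 with H > 0: 0.871 - 0.0127P = 0, so P* = 0.871/0.0127 = 68.6.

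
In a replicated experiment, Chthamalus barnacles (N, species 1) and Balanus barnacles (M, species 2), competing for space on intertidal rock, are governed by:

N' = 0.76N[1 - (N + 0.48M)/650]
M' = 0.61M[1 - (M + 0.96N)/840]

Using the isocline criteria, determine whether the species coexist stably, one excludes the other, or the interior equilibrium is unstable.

Compare the nullcline intercepts: K1/α12 = 650/0.48 = 1350 > K2 = 840; K2/α21 = 840/0.96 = 875 > K1 = 650.
Since both inequalities hold, each species can invade when rare, so the interior equilibrium is stable.

stable coexistence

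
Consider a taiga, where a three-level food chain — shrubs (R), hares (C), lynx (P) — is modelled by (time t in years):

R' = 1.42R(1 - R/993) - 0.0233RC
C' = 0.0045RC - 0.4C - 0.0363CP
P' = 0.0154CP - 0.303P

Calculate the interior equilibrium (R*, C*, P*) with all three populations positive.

R* ≈ 672, C* ≈ 19.7, P* ≈ 72.3

From dP/dt = 0: 0.0154C* = 0.303, so C* = 19.7.
From dR/dt = 0: 1.42(1 - R*/993) = 0.0233·19.7, giving R* = 993·(1 - 0.323) = 672.
From dC/dt = 0: 0.0045·672 - 0.4 = 0.0363P*, so P* = 2.63/0.0363 = 72.3.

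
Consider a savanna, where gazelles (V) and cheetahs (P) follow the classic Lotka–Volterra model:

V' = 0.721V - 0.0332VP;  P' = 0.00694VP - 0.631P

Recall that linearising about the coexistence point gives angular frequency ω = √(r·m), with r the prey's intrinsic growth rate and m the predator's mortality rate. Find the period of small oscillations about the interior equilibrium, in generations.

Here r = 0.721 and m = 0.631, so r·m = 0.455.
ω = √0.455 = 0.675 per generation, hence T = 2π/ω ≈ 9.32 generations.

T ≈ 9.32 generations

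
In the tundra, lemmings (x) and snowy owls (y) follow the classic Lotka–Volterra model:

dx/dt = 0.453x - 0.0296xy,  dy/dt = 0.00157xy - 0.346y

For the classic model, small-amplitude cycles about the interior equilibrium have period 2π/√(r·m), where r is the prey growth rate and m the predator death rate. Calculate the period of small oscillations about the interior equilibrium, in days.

T ≈ 15.9 days

Here r = 0.453 and m = 0.346, so r·m = 0.157.
ω = √0.157 = 0.396 per day, hence T = 2π/ω ≈ 15.9 days.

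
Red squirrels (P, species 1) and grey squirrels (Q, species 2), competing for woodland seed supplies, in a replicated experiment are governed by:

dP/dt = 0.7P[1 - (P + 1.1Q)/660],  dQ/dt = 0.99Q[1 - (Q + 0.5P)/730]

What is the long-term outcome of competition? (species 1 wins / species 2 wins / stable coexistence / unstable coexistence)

Compare the nullcline intercepts: K1/α12 = 660/1.1 = 600 < K2 = 730; K2/α21 = 730/0.5 = 1460 > K1 = 660.
Since the inequalities point opposite ways, species 2 can invade but species 1 cannot.

species 2 excludes species 1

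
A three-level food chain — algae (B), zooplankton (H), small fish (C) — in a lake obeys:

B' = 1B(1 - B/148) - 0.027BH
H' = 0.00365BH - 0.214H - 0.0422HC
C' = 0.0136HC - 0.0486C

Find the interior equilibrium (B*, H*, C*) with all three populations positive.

B* ≈ 134, H* ≈ 3.57, C* ≈ 6.49

From dC/dt = 0: 0.0136H* = 0.0486, so H* = 3.57.
From dB/dt = 0: 1(1 - B*/148) = 0.027·3.57, giving B* = 148·(1 - 0.0965) = 134.
From dH/dt = 0: 0.00365·134 - 0.214 = 0.0422C*, so C* = 0.274/0.0422 = 6.49.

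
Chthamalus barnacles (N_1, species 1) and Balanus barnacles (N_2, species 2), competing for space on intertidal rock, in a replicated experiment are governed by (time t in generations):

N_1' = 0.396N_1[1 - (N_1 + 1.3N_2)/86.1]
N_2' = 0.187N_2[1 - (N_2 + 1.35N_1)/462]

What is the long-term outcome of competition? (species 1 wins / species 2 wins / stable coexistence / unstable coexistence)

Compare the nullcline intercepts: K1/α12 = 86.1/1.3 = 66.2 < K2 = 462; K2/α21 = 462/1.35 = 342 > K1 = 86.1.
Since the inequalities point opposite ways, species 2 can invade but species 1 cannot.

species 2 excludes species 1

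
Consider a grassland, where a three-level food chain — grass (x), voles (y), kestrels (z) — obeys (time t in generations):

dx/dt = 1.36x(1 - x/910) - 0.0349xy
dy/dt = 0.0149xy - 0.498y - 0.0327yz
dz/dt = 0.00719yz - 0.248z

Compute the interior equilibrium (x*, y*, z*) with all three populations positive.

From dz/dt = 0: 0.00719y* = 0.248, so y* = 34.5.
From dx/dt = 0: 1.36(1 - x*/910) = 0.0349·34.5, giving x* = 910·(1 - 0.885) = 105.
From dy/dt = 0: 0.0149·105 - 0.498 = 0.0327z*, so z* = 1.06/0.0327 = 32.4.

x* ≈ 105, y* ≈ 34.5, z* ≈ 32.4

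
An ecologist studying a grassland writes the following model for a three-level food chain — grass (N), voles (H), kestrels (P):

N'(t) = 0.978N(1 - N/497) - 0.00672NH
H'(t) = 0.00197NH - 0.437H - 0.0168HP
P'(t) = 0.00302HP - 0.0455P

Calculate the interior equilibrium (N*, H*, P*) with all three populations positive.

N* ≈ 446, H* ≈ 15.1, P* ≈ 26.2

From dP/dt = 0: 0.00302H* = 0.0455, so H* = 15.1.
From dN/dt = 0: 0.978(1 - N*/497) = 0.00672·15.1, giving N* = 497·(1 - 0.104) = 446.
From dH/dt = 0: 0.00197·446 - 0.437 = 0.0168P*, so P* = 0.441/0.0168 = 26.2.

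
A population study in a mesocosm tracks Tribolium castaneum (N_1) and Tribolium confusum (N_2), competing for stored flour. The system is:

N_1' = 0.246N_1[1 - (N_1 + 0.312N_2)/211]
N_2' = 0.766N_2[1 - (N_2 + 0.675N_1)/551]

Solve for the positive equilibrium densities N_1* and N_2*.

N_1* ≈ 49.5, N_2* ≈ 518

Setting both brackets to zero gives the nullclines N_1 + 0.312N_2 = 211 and 0.675N_1 + N_2 = 551.
Substituting N_2 = 551 - 0.675N_1 into the first: N_1(1 - 0.312·0.675) = 211 - 0.312·551.
So N_1* = 39.1/0.789 = 49.5, and then N_2* = 551 - 0.675·49.5 = 518.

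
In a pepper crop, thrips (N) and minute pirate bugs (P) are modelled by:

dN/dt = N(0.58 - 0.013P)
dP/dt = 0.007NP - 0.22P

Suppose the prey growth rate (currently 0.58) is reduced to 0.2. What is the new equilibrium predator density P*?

P* ≈ 15.4

At the interior fixed point, setting dN/dt = 0 with N > 0 fixes P* = (prey growth rate)/(NP coefficient) — independent of the other coefficients.
With the change, P* = 0.2/0.013 = 15.4; it falls from 44.6.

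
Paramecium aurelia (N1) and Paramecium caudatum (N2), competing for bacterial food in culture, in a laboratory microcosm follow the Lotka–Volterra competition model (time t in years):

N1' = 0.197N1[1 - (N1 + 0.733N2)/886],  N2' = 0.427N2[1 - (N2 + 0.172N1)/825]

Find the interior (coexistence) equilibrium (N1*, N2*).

Setting both brackets to zero gives the nullclines N1 + 0.733N2 = 886 and 0.172N1 + N2 = 825.
Substituting N2 = 825 - 0.172N1 into the first: N1(1 - 0.733·0.172) = 886 - 0.733·825.
So N1* = 281/0.874 = 322, and then N2* = 825 - 0.172·322 = 770.

N1* ≈ 322, N2* ≈ 770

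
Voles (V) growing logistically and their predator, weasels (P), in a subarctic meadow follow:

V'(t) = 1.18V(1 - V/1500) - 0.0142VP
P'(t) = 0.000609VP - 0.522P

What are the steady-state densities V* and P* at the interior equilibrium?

V* ≈ 857, P* ≈ 35.6

From dP/dt = 0 with P > 0: 0.000609V* = 0.522, so V* = 857.
Substitute into dV/dt = 0: 1.18(1 - 857/1500) = 0.0142P*.
The bracket is 0.429, giving P* = 0.506/0.0142 = 35.6.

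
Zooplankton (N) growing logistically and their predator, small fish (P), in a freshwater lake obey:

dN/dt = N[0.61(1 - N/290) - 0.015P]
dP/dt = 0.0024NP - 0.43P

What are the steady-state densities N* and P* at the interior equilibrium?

N* ≈ 179, P* ≈ 15.5

From dP/dt = 0 with P > 0: 0.0024N* = 0.43, so N* = 179.
Substitute into dN/dt = 0: 0.61(1 - 179/290) = 0.015P*.
The bracket is 0.382, giving P* = 0.233/0.015 = 15.5.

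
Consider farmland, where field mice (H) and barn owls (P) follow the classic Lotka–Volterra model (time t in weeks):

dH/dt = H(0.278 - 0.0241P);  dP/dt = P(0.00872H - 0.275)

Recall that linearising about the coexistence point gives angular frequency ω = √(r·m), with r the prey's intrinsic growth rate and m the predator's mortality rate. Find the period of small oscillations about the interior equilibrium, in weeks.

T ≈ 22.7 weeks

Here r = 0.278 and m = 0.275, so r·m = 0.0765.
ω = √0.0765 = 0.276 per week, hence T = 2π/ω ≈ 22.7 weeks.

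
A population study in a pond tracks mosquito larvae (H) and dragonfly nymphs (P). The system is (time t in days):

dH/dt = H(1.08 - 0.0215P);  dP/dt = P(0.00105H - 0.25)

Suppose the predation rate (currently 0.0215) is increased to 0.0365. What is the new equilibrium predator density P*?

P* ≈ 29.6

At the interior fixed point, setting dH/dt = 0 with H > 0 fixes P* = (prey growth rate)/(HP coefficient) — independent of the other coefficients.
With the change, P* = 1.08/0.0365 = 29.6; it falls from 50.2.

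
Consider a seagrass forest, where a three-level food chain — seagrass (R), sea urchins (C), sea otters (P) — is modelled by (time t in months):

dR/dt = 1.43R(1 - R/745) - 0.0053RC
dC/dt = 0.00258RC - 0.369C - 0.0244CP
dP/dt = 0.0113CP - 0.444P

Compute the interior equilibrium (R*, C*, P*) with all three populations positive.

From dP/dt = 0: 0.0113C* = 0.444, so C* = 39.3.
From dR/dt = 0: 1.43(1 - R*/745) = 0.0053·39.3, giving R* = 745·(1 - 0.146) = 637.
From dC/dt = 0: 0.00258·637 - 0.369 = 0.0244P*, so P* = 1.27/0.0244 = 52.2.

R* ≈ 637, C* ≈ 39.3, P* ≈ 52.2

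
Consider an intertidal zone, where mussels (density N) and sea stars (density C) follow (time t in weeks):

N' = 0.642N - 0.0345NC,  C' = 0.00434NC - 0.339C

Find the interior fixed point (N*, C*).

N* ≈ 78.1, C* ≈ 18.6

Set dC/dt = 0 with C > 0: 0.00434N - 0.339 = 0, so N* = 0.339/0.00434 = 78.1.
Set dN/dt = 0 with N > 0: 0.642 - 0.0345C = 0, so C* = 0.642/0.0345 = 18.6.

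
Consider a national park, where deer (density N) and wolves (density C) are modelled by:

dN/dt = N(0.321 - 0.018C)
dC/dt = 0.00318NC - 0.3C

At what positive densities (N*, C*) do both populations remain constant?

Set dC/dt = 0 with C > 0: 0.00318N - 0.3 = 0, so N* = 0.3/0.00318 = 94.3.
Set dN/dt = 0 with N > 0: 0.321 - 0.018C = 0, so C* = 0.321/0.018 = 17.8.

N* ≈ 94.3, C* ≈ 17.8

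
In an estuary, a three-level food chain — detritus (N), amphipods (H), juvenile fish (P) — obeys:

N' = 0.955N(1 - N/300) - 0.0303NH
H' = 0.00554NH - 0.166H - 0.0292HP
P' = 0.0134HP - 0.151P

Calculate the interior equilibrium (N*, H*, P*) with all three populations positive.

N* ≈ 193, H* ≈ 11.3, P* ≈ 30.9

From dP/dt = 0: 0.0134H* = 0.151, so H* = 11.3.
From dN/dt = 0: 0.955(1 - N*/300) = 0.0303·11.3, giving N* = 300·(1 - 0.358) = 193.
From dH/dt = 0: 0.00554·193 - 0.166 = 0.0292P*, so P* = 0.902/0.0292 = 30.9.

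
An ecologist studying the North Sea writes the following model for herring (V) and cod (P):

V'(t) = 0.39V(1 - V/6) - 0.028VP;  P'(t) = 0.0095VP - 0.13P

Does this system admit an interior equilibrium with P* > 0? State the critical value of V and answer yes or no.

The predator equation gives dP/dt > 0 only when V > 0.13/0.0095 = 13.7.
Without the predator, V → K = 6. Since 6 < 13.7, the predator cannot invade.

Threshold V = 13.7; K < 13.7, so no, the predator goes extinct.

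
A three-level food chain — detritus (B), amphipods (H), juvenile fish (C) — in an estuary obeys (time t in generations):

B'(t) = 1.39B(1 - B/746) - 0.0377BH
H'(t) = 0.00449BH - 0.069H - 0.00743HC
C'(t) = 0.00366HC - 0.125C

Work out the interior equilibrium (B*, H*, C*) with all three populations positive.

From dC/dt = 0: 0.00366H* = 0.125, so H* = 34.2.
From dB/dt = 0: 1.39(1 - B*/746) = 0.0377·34.2, giving B* = 746·(1 - 0.926) = 55.
From dH/dt = 0: 0.00449·55 - 0.069 = 0.00743C*, so C* = 0.178/0.00743 = 23.9.

B* ≈ 55, H* ≈ 34.2, C* ≈ 23.9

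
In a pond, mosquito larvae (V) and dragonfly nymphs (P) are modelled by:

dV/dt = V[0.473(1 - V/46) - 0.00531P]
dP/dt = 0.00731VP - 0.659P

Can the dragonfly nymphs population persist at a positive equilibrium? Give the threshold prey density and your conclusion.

Threshold V = 90.2; K < 90.2, so no, the predator goes extinct.

The predator equation gives dP/dt > 0 only when V > 0.659/0.00731 = 90.2.
Without the predator, V → K = 46. Since 46 < 90.2, the predator cannot invade.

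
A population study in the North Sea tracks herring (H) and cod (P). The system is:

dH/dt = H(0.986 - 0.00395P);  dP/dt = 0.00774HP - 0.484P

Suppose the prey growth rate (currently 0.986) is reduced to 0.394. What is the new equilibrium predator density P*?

At the interior fixed point, setting dH/dt = 0 with H > 0 fixes P* = (prey growth rate)/(HP coefficient) — independent of the other coefficients.
With the change, P* = 0.394/0.00395 = 99.7; it falls from 250.

P* ≈ 99.7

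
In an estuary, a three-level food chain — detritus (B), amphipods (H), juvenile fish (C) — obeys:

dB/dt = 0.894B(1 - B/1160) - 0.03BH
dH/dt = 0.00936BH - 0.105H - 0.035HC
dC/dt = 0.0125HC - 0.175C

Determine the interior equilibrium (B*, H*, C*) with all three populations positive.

From dC/dt = 0: 0.0125H* = 0.175, so H* = 14.
From dB/dt = 0: 0.894(1 - B*/1160) = 0.03·14, giving B* = 1160·(1 - 0.47) = 615.
From dH/dt = 0: 0.00936·615 - 0.105 = 0.035C*, so C* = 5.65/0.035 = 161.

B* ≈ 615, H* ≈ 14, C* ≈ 161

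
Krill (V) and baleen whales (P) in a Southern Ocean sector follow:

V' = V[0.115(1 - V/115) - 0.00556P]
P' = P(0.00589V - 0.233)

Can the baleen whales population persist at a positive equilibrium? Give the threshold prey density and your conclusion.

The predator equation gives dP/dt > 0 only when V > 0.233/0.00589 = 39.6.
Without the predator, V → K = 115. Since 115 > 39.6, the predator can invade and persist.

Threshold V = 39.6; K > 39.6, so yes, the predator persists.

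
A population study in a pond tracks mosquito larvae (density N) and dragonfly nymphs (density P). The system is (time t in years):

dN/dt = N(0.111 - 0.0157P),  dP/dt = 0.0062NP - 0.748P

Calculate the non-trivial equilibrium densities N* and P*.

N* ≈ 121, P* ≈ 7.07

Set dP/dt = 0 with P > 0: 0.0062N - 0.748 = 0, so N* = 0.748/0.0062 = 121.
Set dN/dt = 0 with N > 0: 0.111 - 0.0157P = 0, so P* = 0.111/0.0157 = 7.07.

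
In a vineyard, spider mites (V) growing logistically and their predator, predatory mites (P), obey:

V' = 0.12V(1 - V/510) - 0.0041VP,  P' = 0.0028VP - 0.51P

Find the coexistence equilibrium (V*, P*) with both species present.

From dP/dt = 0 with P > 0: 0.0028V* = 0.51, so V* = 182.
Substitute into dV/dt = 0: 0.12(1 - 182/510) = 0.0041P*.
The bracket is 0.643, giving P* = 0.0771/0.0041 = 18.8.

V* ≈ 182, P* ≈ 18.8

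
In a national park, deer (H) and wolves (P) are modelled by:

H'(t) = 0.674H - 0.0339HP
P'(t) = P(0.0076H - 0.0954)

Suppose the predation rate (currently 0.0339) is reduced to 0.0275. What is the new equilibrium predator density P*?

At the interior fixed point, setting dH/dt = 0 with H > 0 fixes P* = (prey growth rate)/(HP coefficient) — independent of the other coefficients.
With the change, P* = 0.674/0.0275 = 24.5; it rises from 19.9.

P* ≈ 24.5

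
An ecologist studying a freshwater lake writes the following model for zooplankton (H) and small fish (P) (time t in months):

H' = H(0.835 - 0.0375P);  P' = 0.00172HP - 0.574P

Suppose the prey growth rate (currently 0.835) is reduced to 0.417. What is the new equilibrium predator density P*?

P* ≈ 11.1

At the interior fixed point, setting dH/dt = 0 with H > 0 fixes P* = (prey growth rate)/(HP coefficient) — independent of the other coefficients.
With the change, P* = 0.417/0.0375 = 11.1; it falls from 22.3.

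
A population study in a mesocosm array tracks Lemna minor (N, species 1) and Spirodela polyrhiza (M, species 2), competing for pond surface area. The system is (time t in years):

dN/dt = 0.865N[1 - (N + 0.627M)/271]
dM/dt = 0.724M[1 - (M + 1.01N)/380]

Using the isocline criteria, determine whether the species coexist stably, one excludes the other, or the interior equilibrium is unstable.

stable coexistence

Compare the nullcline intercepts: K1/α12 = 271/0.627 = 432 > K2 = 380; K2/α21 = 380/1.01 = 376 > K1 = 271.
Since both inequalities hold, each species can invade when rare, so the interior equilibrium is stable.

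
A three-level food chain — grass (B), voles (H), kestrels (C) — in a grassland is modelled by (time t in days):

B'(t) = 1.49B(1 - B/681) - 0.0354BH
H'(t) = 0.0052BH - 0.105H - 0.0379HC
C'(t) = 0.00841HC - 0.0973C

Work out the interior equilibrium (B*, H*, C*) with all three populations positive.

From dC/dt = 0: 0.00841H* = 0.0973, so H* = 11.6.
From dB/dt = 0: 1.49(1 - B*/681) = 0.0354·11.6, giving B* = 681·(1 - 0.275) = 494.
From dH/dt = 0: 0.0052·494 - 0.105 = 0.0379C*, so C* = 2.46/0.0379 = 65.

B* ≈ 494, H* ≈ 11.6, C* ≈ 65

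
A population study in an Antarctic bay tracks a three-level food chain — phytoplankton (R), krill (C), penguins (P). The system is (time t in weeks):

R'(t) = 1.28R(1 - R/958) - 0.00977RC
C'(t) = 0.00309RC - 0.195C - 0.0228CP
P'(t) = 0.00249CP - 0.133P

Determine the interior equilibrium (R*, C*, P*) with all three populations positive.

From dP/dt = 0: 0.00249C* = 0.133, so C* = 53.4.
From dR/dt = 0: 1.28(1 - R*/958) = 0.00977·53.4, giving R* = 958·(1 - 0.408) = 567.
From dC/dt = 0: 0.00309·567 - 0.195 = 0.0228P*, so P* = 1.56/0.0228 = 68.3.

R* ≈ 567, C* ≈ 53.4, P* ≈ 68.3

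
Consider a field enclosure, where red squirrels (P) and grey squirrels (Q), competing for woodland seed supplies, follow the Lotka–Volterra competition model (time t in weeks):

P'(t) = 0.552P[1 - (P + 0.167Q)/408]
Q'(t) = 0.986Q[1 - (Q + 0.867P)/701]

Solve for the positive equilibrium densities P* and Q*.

P* ≈ 340, Q* ≈ 406

Setting both brackets to zero gives the nullclines P + 0.167Q = 408 and 0.867P + Q = 701.
Substituting Q = 701 - 0.867P into the first: P(1 - 0.167·0.867) = 408 - 0.167·701.
So P* = 291/0.855 = 340, and then Q* = 701 - 0.867·340 = 406.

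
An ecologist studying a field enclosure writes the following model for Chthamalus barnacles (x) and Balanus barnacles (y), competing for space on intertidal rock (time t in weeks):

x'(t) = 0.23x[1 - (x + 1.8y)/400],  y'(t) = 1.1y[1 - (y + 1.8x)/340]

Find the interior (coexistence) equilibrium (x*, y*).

x* ≈ 94.6, y* ≈ 170

Setting both brackets to zero gives the nullclines x + 1.8y = 400 and 1.8x + y = 340.
Substituting y = 340 - 1.8x into the first: x(1 - 1.8·1.8) = 400 - 1.8·340.
So x* = -212/-2.24 = 94.6, and then y* = 340 - 1.8·94.6 = 170.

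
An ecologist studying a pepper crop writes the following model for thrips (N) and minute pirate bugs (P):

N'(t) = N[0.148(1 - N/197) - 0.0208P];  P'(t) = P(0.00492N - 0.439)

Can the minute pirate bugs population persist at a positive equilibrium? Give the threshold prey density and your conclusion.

Threshold N = 89.2; K > 89.2, so yes, the predator persists.

The predator equation gives dP/dt > 0 only when N > 0.439/0.00492 = 89.2.
Without the predator, N → K = 197. Since 197 > 89.2, the predator can invade and persist.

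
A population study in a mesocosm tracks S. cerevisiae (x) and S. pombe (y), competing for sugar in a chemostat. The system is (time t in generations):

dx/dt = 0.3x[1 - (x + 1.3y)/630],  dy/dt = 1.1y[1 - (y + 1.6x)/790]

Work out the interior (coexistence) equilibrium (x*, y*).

Setting both brackets to zero gives the nullclines x + 1.3y = 630 and 1.6x + y = 790.
Substituting y = 790 - 1.6x into the first: x(1 - 1.3·1.6) = 630 - 1.3·790.
So x* = -397/-1.08 = 368, and then y* = 790 - 1.6·368 = 202.

x* ≈ 368, y* ≈ 202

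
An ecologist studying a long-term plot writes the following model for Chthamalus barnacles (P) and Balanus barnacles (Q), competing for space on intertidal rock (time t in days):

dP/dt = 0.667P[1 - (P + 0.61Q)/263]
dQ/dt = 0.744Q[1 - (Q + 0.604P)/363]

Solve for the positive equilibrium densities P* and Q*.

P* ≈ 65.8, Q* ≈ 323

Setting both brackets to zero gives the nullclines P + 0.61Q = 263 and 0.604P + Q = 363.
Substituting Q = 363 - 0.604P into the first: P(1 - 0.61·0.604) = 263 - 0.61·363.
So P* = 41.6/0.632 = 65.8, and then Q* = 363 - 0.604·65.8 = 323.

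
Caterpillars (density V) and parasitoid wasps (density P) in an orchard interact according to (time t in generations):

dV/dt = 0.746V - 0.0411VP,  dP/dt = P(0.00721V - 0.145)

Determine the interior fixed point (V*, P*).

Set dP/dt = 0 with P > 0: 0.00721V - 0.145 = 0, so V* = 0.145/0.00721 = 20.1.
Set dV/dt = 0 with V > 0: 0.746 - 0.0411P = 0, so P* = 0.746/0.0411 = 18.2.

V* ≈ 20.1, P* ≈ 18.2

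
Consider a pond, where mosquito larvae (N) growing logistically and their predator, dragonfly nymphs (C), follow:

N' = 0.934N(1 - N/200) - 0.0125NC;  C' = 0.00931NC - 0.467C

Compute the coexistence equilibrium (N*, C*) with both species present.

From dC/dt = 0 with C > 0: 0.00931N* = 0.467, so N* = 50.2.
Substitute into dN/dt = 0: 0.934(1 - 50.2/200) = 0.0125C*.
The bracket is 0.749, giving C* = 0.7/0.0125 = 56.

N* ≈ 50.2, C* ≈ 56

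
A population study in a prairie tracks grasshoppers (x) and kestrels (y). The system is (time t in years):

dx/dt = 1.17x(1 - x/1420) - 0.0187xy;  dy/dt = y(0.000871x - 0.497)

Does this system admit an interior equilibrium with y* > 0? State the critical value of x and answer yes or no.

Threshold x = 571; K > 571, so yes, the predator persists.

The predator equation gives dy/dt > 0 only when x > 0.497/0.000871 = 571.
Without the predator, x → K = 1420. Since 1420 > 571, the predator can invade and persist.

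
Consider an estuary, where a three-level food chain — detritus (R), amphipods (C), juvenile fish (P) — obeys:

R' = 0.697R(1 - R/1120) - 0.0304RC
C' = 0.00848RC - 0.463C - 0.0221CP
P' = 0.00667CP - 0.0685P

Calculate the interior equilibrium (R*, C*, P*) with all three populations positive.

From dP/dt = 0: 0.00667C* = 0.0685, so C* = 10.3.
From dR/dt = 0: 0.697(1 - R*/1120) = 0.0304·10.3, giving R* = 1120·(1 - 0.448) = 618.
From dC/dt = 0: 0.00848·618 - 0.463 = 0.0221P*, so P* = 4.78/0.0221 = 216.

R* ≈ 618, C* ≈ 10.3, P* ≈ 216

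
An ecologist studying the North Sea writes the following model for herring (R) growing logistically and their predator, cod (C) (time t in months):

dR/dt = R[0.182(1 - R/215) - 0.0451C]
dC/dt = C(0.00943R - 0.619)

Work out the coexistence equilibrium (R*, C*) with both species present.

From dC/dt = 0 with C > 0: 0.00943R* = 0.619, so R* = 65.6.
Substitute into dR/dt = 0: 0.182(1 - 65.6/215) = 0.0451C*.
The bracket is 0.695, giving C* = 0.126/0.0451 = 2.8.

R* ≈ 65.6, C* ≈ 2.8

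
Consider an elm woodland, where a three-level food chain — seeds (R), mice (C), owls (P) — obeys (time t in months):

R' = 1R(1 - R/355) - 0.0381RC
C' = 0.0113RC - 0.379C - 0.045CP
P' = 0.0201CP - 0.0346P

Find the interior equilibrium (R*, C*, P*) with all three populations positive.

From dP/dt = 0: 0.0201C* = 0.0346, so C* = 1.72.
From dR/dt = 0: 1(1 - R*/355) = 0.0381·1.72, giving R* = 355·(1 - 0.0656) = 332.
From dC/dt = 0: 0.0113·332 - 0.379 = 0.045P*, so P* = 3.37/0.045 = 74.9.

R* ≈ 332, C* ≈ 1.72, P* ≈ 74.9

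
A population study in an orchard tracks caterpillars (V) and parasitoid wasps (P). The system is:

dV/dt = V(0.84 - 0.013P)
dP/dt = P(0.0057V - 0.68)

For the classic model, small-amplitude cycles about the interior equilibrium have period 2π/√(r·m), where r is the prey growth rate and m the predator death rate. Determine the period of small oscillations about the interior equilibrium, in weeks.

T ≈ 8.31 weeks

Here r = 0.84 and m = 0.68, so r·m = 0.571.
ω = √0.571 = 0.756 per week, hence T = 2π/ω ≈ 8.31 weeks.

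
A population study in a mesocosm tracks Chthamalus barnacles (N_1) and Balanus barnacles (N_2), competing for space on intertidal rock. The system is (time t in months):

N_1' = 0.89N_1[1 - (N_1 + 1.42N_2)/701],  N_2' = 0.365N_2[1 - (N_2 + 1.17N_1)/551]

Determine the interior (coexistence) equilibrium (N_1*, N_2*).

N_1* ≈ 123, N_2* ≈ 407

Setting both brackets to zero gives the nullclines N_1 + 1.42N_2 = 701 and 1.17N_1 + N_2 = 551.
Substituting N_2 = 551 - 1.17N_1 into the first: N_1(1 - 1.42·1.17) = 701 - 1.42·551.
So N_1* = -81.4/-0.661 = 123, and then N_2* = 551 - 1.17·123 = 407.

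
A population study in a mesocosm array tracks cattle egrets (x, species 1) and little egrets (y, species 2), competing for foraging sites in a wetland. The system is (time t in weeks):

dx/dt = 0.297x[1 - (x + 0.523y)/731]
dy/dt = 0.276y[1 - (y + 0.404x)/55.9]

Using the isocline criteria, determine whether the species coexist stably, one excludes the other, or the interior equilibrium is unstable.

Compare the nullcline intercepts: K1/α12 = 731/0.523 = 1400 > K2 = 55.9; K2/α21 = 55.9/0.404 = 138 < K1 = 731.
Since the inequalities point opposite ways, species 1 can invade but species 2 cannot.

species 1 excludes species 2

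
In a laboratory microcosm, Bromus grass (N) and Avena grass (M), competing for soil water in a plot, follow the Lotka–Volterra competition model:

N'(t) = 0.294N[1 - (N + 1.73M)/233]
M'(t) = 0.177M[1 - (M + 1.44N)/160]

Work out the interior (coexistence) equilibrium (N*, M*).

N* ≈ 29.4, M* ≈ 118

Setting both brackets to zero gives the nullclines N + 1.73M = 233 and 1.44N + M = 160.
Substituting M = 160 - 1.44N into the first: N(1 - 1.73·1.44) = 233 - 1.73·160.
So N* = -43.8/-1.49 = 29.4, and then M* = 160 - 1.44·29.4 = 118.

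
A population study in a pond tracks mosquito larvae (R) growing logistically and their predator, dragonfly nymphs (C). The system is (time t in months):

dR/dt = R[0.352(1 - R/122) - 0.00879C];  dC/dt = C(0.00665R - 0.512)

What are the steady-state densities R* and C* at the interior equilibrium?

R* ≈ 77, C* ≈ 14.8

From dC/dt = 0 with C > 0: 0.00665R* = 0.512, so R* = 77.
Substitute into dR/dt = 0: 0.352(1 - 77/122) = 0.00879C*.
The bracket is 0.369, giving C* = 0.13/0.00879 = 14.8.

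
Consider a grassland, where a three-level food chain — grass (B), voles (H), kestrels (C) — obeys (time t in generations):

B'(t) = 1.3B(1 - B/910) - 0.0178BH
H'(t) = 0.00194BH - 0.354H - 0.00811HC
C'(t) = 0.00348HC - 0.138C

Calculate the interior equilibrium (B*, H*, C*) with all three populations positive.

B* ≈ 416, H* ≈ 39.7, C* ≈ 55.8

From dC/dt = 0: 0.00348H* = 0.138, so H* = 39.7.
From dB/dt = 0: 1.3(1 - B*/910) = 0.0178·39.7, giving B* = 910·(1 - 0.543) = 416.
From dH/dt = 0: 0.00194·416 - 0.354 = 0.00811C*, so C* = 0.453/0.00811 = 55.8.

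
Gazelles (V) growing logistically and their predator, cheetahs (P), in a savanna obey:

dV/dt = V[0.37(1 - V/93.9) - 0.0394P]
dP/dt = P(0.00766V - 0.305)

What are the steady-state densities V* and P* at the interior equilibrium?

From dP/dt = 0 with P > 0: 0.00766V* = 0.305, so V* = 39.8.
Substitute into dV/dt = 0: 0.37(1 - 39.8/93.9) = 0.0394P*.
The bracket is 0.576, giving P* = 0.213/0.0394 = 5.41.

V* ≈ 39.8, P* ≈ 5.41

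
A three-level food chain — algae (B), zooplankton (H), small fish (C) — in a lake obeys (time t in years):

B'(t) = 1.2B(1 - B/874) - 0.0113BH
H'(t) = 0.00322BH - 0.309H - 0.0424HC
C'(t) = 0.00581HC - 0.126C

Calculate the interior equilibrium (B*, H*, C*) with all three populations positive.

B* ≈ 696, H* ≈ 21.7, C* ≈ 45.5

From dC/dt = 0: 0.00581H* = 0.126, so H* = 21.7.
From dB/dt = 0: 1.2(1 - B*/874) = 0.0113·21.7, giving B* = 874·(1 - 0.204) = 696.
From dH/dt = 0: 0.00322·696 - 0.309 = 0.0424C*, so C* = 1.93/0.0424 = 45.5.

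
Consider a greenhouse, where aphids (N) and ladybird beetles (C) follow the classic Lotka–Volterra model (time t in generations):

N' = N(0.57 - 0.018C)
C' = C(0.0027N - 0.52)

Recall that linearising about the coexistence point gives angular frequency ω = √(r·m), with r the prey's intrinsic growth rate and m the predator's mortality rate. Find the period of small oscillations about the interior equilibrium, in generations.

T ≈ 11.5 generations

Here r = 0.57 and m = 0.52, so r·m = 0.296.
ω = √0.296 = 0.544 per generation, hence T = 2π/ω ≈ 11.5 generations.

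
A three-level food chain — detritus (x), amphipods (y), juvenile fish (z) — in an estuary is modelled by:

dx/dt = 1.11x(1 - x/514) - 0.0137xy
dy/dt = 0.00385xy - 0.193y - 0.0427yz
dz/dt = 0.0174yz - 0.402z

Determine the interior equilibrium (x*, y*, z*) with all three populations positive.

x* ≈ 367, y* ≈ 23.1, z* ≈ 28.6

From dz/dt = 0: 0.0174y* = 0.402, so y* = 23.1.
From dx/dt = 0: 1.11(1 - x*/514) = 0.0137·23.1, giving x* = 514·(1 - 0.285) = 367.
From dy/dt = 0: 0.00385·367 - 0.193 = 0.0427z*, so z* = 1.22/0.0427 = 28.6.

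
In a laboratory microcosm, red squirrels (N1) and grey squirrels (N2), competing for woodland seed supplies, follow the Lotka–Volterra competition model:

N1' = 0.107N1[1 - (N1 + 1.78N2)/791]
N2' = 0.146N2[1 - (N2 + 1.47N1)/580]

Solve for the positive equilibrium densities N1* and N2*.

N1* ≈ 149, N2* ≈ 360

Setting both brackets to zero gives the nullclines N1 + 1.78N2 = 791 and 1.47N1 + N2 = 580.
Substituting N2 = 580 - 1.47N1 into the first: N1(1 - 1.78·1.47) = 791 - 1.78·580.
So N1* = -241/-1.62 = 149, and then N2* = 580 - 1.47·149 = 360.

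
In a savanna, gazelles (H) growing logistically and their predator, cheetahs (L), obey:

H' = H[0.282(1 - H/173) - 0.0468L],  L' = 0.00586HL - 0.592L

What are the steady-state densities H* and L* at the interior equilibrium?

From dL/dt = 0 with L > 0: 0.00586H* = 0.592, so H* = 101.
Substitute into dH/dt = 0: 0.282(1 - 101/173) = 0.0468L*.
The bracket is 0.416, giving L* = 0.117/0.0468 = 2.51.

H* ≈ 101, L* ≈ 2.51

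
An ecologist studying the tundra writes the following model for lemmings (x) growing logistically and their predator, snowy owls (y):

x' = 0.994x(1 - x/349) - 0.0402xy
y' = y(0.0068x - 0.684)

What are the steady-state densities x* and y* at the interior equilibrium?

From dy/dt = 0 with y > 0: 0.0068x* = 0.684, so x* = 101.
Substitute into dx/dt = 0: 0.994(1 - 101/349) = 0.0402y*.
The bracket is 0.712, giving y* = 0.708/0.0402 = 17.6.

x* ≈ 101, y* ≈ 17.6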